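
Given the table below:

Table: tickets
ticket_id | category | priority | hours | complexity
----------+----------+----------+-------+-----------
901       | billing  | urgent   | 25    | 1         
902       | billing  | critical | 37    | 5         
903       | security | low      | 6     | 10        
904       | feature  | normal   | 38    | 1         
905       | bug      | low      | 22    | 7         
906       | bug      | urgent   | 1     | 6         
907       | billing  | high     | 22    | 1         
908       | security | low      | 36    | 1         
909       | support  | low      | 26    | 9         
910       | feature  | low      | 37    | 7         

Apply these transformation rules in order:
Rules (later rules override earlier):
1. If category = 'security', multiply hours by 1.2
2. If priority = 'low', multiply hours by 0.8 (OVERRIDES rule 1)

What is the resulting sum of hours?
224.6

Step 1: Rule 2 takes priority for records with priority = 'low'
  - 5 records: 127 × 0.8 = 101.6
Step 2: Rule 1 applies to remaining records with category = 'security'
  - 0 records: 0 × 1.2 = 0.0
Step 3: Other records unchanged: 123
Step 4: Final sum = 101.6 + 0.0 + 123 = 224.6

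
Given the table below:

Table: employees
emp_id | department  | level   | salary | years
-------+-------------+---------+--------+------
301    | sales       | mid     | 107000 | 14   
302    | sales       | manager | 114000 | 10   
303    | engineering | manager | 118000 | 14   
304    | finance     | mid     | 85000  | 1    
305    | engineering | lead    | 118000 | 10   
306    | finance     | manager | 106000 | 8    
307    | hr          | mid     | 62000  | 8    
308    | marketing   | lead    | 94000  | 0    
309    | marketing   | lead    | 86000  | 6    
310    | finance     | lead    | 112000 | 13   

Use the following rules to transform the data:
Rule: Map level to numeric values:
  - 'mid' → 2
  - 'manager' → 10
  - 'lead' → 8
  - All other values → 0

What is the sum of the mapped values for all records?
68

Step 1: Apply mapping to each record
Step 2: Count by status:
  'mid': 3 records × 2 = 6
  'manager': 3 records × 10 = 30
  'lead': 4 records × 8 = 32
Step 3: Sum all mapped values = 68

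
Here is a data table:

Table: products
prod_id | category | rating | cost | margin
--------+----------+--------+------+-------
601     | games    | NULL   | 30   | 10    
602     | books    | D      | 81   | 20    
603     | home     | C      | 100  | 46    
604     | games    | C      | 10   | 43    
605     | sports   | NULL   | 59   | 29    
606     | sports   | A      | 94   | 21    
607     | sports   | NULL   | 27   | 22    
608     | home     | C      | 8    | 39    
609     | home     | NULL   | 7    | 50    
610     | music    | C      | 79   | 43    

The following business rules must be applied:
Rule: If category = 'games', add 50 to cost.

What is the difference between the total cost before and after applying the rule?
100

Step 1: Original sum of cost = 495
Step 2: 2 records have category = 'games'
Step 3: Each affected record changes by 50
Step 4: Total change = 2 × 50 = 100
Step 5: New sum = 495 + 100 = 595
Step 6: Difference = |595 - 495| = 100
        (Sum increased by 100)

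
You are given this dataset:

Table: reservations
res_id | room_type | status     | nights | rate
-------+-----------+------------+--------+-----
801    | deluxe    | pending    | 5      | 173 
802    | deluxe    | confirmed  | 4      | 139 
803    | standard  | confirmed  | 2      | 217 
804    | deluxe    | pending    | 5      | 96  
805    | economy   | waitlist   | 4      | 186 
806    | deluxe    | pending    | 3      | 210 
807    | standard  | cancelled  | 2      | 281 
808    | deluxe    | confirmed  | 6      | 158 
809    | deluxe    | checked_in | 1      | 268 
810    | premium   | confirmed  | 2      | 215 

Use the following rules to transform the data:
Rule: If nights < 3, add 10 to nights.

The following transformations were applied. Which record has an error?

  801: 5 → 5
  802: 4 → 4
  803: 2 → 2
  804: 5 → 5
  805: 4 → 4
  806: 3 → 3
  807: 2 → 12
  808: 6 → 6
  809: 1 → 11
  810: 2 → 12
Record 803 has an error. The correct transformed value should be 12, not 2.

Step 1: Check each record against the rule
Step 2: Record 803 has nights = 2
Step 3: Since 2 < 3, the bonus should have been applied
Step 4: Correct value = 12, but claimed value = 2
Conclusion: Record 803 has the error.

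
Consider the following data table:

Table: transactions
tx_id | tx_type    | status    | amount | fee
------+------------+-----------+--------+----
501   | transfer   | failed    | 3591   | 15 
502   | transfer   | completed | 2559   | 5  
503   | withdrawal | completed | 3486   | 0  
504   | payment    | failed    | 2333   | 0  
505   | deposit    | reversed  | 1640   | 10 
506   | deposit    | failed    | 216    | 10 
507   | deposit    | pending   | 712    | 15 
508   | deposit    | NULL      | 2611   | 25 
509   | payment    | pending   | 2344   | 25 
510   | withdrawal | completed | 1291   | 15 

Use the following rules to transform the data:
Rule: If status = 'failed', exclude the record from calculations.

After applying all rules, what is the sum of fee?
95

Step 1: Identify records where status = 'failed'
Step 2: The excluded records sum to 25
Step 3: Original total fee = 120
Step 4: Remaining total = 120 - 25 = 95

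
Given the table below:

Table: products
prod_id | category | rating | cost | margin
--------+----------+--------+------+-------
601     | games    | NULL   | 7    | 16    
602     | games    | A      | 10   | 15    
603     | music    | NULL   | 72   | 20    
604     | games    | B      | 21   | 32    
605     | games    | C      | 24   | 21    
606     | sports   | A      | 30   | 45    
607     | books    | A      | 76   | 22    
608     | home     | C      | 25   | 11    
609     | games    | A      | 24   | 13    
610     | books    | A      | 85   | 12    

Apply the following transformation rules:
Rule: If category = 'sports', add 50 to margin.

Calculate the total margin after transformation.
257

Step 1: Count records where category = 'sports': 1
Step 2: Total bonus added: 1 × 50 = 50
Step 3: Original sum of margin: 207
Step 4: Final sum = 207 + 50 = 257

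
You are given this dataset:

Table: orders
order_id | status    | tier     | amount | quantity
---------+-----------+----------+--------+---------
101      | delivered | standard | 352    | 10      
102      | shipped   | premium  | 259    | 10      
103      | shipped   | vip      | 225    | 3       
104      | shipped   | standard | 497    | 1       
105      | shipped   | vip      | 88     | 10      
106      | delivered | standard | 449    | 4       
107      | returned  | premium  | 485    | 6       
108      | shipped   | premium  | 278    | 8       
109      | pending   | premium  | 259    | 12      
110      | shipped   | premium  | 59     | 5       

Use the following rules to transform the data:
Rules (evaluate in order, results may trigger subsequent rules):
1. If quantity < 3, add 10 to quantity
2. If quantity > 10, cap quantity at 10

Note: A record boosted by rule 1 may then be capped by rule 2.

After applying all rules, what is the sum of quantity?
76

Step 1: Apply rule 1 to records with quantity < 3
  - 1 records get bonus of 10
  - Of these, 1 records then exceed 10 and get capped
Step 2: Apply rule 2 to records with quantity > 10
  - 1 records (original) are capped
Step 3: Calculate final sum = 76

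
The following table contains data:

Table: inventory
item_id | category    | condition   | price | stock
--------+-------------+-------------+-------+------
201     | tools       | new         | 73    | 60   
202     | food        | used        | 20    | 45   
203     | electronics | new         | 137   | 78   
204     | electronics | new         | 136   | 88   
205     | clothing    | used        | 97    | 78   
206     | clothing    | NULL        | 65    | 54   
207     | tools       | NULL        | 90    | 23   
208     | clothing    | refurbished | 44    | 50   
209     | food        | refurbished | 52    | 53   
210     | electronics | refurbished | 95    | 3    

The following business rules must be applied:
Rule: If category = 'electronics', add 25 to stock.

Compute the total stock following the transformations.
607

Step 1: Count records where category = 'electronics': 3
Step 2: Total bonus added: 3 × 25 = 75
Step 3: Original sum of stock: 532
Step 4: Final sum = 532 + 75 = 607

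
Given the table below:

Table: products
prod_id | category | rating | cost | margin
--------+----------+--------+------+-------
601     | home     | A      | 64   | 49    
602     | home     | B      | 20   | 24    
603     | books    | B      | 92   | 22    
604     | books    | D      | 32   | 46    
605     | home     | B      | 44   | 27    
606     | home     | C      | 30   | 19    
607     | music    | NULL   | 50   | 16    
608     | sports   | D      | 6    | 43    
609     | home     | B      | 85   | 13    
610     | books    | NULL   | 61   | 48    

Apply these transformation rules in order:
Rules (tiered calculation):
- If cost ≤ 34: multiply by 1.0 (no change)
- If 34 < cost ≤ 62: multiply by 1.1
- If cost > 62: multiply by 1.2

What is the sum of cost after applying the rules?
547.7

Step 1: Tier 1 (cost ≤ 34): 4 records, sum = 88 × 1.0 = 88.0
Step 2: Tier 2 (34 < cost ≤ 62): 3 records, sum = 155 × 1.1 = 170.5
Step 3: Tier 3 (cost > 62): 3 records, sum = 241 × 1.2 = 289.2
Step 4: Final sum = 88.0 + 170.5 + 289.2 = 547.7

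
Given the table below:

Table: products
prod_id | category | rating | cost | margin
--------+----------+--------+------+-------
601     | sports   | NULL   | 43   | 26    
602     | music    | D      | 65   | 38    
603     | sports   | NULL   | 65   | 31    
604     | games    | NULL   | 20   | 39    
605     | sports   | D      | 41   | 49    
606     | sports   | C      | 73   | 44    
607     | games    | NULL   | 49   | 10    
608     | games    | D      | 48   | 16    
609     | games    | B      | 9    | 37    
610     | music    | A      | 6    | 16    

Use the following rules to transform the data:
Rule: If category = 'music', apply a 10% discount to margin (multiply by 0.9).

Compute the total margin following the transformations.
300.6

Step 1: Records with category = 'music' have total margin = 54
Step 2: Apply multiplier: 54 × 0.9 = 48.6
Step 3: Other records total: 252
Step 4: Final sum = 48.6 + 252 = 300.6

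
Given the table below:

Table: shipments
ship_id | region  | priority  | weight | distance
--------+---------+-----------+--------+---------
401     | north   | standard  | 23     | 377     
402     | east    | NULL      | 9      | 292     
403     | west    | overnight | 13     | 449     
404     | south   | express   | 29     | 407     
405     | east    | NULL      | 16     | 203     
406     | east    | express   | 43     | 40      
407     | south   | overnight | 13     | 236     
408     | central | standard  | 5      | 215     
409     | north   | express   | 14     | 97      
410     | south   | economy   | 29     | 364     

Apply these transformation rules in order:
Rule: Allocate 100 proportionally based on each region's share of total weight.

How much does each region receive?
central: 2.58, east: 35.05, north: 19.07, south: 36.6, west: 6.7

Step 1: Calculate total weight = 194
Step 2: Calculate each region's proportion:
  central: 5/194 = 2.58% → 2.58
  east: 68/194 = 35.05% → 35.05
  north: 37/194 = 19.07% → 19.07
  south: 71/194 = 36.60% → 36.6
  west: 13/194 = 6.70% → 6.7
Step 3: Verify: sum of allocations ≈ 100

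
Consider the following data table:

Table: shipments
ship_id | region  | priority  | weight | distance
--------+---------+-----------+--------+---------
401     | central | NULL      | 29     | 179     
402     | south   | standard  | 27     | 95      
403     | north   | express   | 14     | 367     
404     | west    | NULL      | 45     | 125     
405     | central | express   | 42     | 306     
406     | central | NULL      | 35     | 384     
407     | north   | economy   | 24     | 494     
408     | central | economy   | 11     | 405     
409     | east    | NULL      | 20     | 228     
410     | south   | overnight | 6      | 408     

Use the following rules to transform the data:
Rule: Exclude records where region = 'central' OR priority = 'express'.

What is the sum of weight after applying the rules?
122

Step 1: Find records where region = 'central' OR priority = 'express'
Step 2: 5 records match, summing to 131
Step 3: Original sum: 253
Step 4: Remaining sum = 253 - 131 = 122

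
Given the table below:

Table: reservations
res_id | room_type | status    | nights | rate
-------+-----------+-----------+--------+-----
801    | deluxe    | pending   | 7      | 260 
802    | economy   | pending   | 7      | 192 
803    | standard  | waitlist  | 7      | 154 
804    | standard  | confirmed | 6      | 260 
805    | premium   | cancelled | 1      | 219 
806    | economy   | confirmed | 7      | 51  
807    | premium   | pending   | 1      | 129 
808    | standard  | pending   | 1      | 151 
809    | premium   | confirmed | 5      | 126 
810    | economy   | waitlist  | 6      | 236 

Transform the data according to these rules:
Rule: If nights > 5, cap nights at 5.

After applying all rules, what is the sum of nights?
38

Step 1: 6 records have nights > 5
Step 2: These records originally summed to 40
Step 3: After capping: 6 × 5 = 30
Step 4: Unaffected records sum: 8
Step 5: Final sum = 30 + 8 = 38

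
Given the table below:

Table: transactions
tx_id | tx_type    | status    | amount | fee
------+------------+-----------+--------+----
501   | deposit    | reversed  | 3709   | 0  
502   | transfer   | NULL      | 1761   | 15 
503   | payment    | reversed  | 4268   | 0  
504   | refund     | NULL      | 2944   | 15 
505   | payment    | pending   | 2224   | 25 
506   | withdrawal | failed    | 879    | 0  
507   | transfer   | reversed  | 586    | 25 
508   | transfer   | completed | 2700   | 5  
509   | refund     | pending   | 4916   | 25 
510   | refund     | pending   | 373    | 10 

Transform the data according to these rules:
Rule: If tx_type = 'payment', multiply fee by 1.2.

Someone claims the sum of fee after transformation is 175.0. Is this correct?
No, the correct result is 125.0.

Step 1: Calculate the correct sum after transformation
Step 2: Apply multiplier 1.2 to records where tx_type = 'payment'
Step 3: Correct result = 125.0
Step 4: Claimed result = 175.0
Step 5: 125.0 ≠ 175.0
Conclusion: The claimed result is incorrect. The correct answer is 125.0.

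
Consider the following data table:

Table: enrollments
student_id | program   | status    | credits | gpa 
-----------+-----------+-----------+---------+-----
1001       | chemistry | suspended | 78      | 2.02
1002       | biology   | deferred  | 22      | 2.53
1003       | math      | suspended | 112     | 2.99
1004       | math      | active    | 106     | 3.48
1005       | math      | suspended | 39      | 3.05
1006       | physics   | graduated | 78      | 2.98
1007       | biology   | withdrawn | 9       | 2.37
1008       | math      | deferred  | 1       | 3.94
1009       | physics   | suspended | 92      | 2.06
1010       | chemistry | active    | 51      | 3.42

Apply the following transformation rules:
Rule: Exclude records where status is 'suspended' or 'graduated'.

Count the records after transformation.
5

Step 1: Count records to exclude
  - 4 (suspended) + 1 (graduated) = 5 records
Step 2: Total records: 10
Step 3: Remaining = 10 - 5 = 5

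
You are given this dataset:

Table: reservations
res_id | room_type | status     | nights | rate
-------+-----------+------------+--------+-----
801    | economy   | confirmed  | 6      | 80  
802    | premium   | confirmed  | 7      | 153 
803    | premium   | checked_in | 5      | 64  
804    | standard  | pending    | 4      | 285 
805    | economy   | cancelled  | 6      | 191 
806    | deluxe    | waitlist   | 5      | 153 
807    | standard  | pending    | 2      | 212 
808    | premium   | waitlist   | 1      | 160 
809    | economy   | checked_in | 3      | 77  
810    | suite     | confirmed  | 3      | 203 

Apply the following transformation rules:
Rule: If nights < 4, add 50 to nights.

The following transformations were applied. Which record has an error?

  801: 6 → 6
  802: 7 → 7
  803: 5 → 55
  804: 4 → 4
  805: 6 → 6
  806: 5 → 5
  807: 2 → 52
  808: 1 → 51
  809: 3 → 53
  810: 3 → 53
Record 803 has an error. The correct transformed value should be 5, not 55.

Step 1: Check each record against the rule
Step 2: Record 803 has nights = 5
Step 3: Since 5 >= 4, the bonus should not have been applied
Step 4: Correct value = 5, but claimed value = 55
Conclusion: Record 803 has the error.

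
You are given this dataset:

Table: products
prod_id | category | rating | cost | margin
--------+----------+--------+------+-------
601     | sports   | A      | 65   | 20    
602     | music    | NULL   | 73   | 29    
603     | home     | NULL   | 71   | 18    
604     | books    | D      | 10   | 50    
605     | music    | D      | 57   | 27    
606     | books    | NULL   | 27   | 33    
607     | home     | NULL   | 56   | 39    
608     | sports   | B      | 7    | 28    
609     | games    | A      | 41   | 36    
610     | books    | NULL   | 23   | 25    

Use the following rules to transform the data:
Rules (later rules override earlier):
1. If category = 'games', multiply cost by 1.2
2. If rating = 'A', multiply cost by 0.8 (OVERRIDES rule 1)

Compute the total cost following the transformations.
408.8

Step 1: Rule 2 takes priority for records with rating = 'A'
  - 2 records: 106 × 0.8 = 84.8
Step 2: Rule 1 applies to remaining records with category = 'games'
  - 0 records: 0 × 1.2 = 0.0
Step 3: Other records unchanged: 324
Step 4: Final sum = 84.8 + 0.0 + 324 = 408.8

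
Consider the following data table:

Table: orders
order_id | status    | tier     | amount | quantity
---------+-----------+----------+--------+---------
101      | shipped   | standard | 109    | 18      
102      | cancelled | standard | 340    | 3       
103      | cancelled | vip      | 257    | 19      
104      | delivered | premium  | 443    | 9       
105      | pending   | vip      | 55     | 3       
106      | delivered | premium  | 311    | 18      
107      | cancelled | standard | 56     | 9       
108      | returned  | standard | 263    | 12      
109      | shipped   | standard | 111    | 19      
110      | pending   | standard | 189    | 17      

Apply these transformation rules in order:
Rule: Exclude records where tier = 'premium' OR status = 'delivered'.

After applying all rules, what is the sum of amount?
1380

Step 1: Find records where tier = 'premium' OR status = 'delivered'
Step 2: 2 records match, summing to 754
Step 3: Original sum: 2134
Step 4: Remaining sum = 2134 - 754 = 1380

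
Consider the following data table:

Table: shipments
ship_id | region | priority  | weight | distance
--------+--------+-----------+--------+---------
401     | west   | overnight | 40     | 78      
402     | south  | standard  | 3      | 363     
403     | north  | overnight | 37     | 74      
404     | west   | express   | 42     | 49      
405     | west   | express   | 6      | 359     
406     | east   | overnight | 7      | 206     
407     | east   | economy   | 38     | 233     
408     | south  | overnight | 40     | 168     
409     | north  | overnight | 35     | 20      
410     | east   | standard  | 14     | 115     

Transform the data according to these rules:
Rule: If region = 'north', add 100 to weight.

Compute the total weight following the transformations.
462

Step 1: Count records where region = 'north': 2
Step 2: Total bonus added: 2 × 100 = 200
Step 3: Original sum of weight: 262
Step 4: Final sum = 262 + 200 = 462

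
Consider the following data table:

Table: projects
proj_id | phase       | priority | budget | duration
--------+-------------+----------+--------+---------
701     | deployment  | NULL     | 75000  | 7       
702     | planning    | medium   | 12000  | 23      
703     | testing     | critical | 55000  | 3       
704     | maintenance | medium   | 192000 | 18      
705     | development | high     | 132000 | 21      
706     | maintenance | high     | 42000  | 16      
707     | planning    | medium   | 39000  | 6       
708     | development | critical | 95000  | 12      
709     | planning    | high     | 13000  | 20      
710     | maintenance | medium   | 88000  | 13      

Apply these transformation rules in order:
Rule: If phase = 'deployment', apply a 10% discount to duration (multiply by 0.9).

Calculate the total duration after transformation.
138.3

Step 1: Records with phase = 'deployment' have total duration = 7
Step 2: Apply multiplier: 7 × 0.9 = 6.3
Step 3: Other records total: 132
Step 4: Final sum = 6.3 + 132 = 138.3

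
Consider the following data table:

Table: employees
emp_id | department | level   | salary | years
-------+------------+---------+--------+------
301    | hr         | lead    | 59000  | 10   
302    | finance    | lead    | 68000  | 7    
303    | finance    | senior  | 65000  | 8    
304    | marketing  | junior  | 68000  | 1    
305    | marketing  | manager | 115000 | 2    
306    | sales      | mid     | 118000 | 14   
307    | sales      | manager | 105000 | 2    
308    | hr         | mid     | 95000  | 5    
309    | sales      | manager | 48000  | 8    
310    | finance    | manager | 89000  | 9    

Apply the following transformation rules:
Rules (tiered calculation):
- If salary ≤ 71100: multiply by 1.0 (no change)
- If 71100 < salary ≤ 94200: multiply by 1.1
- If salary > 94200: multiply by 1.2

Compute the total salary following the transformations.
925500.0

Step 1: Tier 1 (salary ≤ 71100): 5 records, sum = 308000 × 1.0 = 308000.0
Step 2: Tier 2 (71100 < salary ≤ 94200): 1 records, sum = 89000 × 1.1 = 97900.0
Step 3: Tier 3 (salary > 94200): 4 records, sum = 433000 × 1.2 = 519600.0
Step 4: Final sum = 308000.0 + 97900.0 + 519600.0 = 925500.0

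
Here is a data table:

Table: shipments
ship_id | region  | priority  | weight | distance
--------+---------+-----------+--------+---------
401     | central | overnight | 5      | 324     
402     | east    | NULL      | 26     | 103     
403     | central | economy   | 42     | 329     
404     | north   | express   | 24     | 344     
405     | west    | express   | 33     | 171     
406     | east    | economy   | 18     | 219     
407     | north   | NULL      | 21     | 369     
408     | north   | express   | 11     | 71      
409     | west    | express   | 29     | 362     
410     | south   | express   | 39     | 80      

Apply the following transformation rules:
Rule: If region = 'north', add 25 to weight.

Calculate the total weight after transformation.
323

Step 1: Count records where region = 'north': 3
Step 2: Total bonus added: 3 × 25 = 75
Step 3: Original sum of weight: 248
Step 4: Final sum = 248 + 75 = 323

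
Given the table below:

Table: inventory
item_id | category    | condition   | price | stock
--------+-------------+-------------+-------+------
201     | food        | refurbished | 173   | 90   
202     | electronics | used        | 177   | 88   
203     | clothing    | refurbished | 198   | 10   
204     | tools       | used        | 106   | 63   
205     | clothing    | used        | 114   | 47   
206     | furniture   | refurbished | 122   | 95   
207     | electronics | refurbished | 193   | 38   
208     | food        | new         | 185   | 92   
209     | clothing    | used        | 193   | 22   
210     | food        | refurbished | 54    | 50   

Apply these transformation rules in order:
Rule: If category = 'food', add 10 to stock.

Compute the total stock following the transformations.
625

Step 1: Count records where category = 'food': 3
Step 2: Total bonus added: 3 × 10 = 30
Step 3: Original sum of stock: 595
Step 4: Final sum = 595 + 30 = 625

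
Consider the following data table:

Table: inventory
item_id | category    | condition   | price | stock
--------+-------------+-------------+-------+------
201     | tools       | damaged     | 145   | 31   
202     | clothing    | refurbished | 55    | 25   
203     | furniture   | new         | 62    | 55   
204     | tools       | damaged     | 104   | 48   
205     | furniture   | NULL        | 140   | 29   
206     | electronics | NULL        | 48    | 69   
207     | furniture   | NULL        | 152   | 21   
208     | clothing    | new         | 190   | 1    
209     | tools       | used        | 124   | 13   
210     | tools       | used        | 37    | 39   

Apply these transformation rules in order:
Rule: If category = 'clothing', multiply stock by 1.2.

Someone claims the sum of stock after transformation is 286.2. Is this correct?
No, the correct result is 336.2.

Step 1: Calculate the correct sum after transformation
Step 2: Apply multiplier 1.2 to records where category = 'clothing'
Step 3: Correct result = 336.2
Step 4: Claimed result = 286.2
Step 5: 336.2 ≠ 286.2
Conclusion: The claimed result is incorrect. The correct answer is 336.2.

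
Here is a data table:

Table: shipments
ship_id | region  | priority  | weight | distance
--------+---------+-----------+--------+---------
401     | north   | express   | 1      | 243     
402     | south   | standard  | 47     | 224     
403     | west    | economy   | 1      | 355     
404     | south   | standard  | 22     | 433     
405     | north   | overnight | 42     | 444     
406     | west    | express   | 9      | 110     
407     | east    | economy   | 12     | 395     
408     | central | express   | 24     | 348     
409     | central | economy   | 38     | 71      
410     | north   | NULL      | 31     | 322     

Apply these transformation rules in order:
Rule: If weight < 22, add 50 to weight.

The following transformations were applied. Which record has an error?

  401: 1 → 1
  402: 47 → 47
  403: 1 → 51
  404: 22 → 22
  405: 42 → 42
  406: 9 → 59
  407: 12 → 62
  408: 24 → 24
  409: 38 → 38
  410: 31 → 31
Record 401 has an error. The correct transformed value should be 51, not 1.

Step 1: Check each record against the rule
Step 2: Record 401 has weight = 1
Step 3: Since 1 < 22, the bonus should have been applied
Step 4: Correct value = 51, but claimed value = 1
Conclusion: Record 401 has the error.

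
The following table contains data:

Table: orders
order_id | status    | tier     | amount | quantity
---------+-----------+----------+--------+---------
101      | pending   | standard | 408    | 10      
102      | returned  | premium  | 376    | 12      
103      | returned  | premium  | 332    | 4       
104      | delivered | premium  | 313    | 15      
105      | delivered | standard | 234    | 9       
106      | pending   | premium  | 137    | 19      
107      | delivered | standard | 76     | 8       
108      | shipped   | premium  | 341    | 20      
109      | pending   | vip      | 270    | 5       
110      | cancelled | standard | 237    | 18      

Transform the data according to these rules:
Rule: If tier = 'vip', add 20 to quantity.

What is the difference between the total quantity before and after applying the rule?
20

Step 1: Original sum of quantity = 120
Step 2: 1 records have tier = 'vip'
Step 3: Each affected record changes by 20
Step 4: Total change = 1 × 20 = 20
Step 5: New sum = 120 + 20 = 140
Step 6: Difference = |140 - 120| = 20
        (Sum increased by 20)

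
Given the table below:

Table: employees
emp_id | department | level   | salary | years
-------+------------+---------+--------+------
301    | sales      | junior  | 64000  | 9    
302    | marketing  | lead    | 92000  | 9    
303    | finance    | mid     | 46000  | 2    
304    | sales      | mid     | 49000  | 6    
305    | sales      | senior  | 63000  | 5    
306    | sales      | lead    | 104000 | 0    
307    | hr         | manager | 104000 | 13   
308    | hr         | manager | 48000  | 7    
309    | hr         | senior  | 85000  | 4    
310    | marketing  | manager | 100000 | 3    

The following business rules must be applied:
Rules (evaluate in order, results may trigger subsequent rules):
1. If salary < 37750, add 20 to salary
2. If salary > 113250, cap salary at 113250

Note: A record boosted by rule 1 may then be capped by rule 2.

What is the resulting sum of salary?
755000

Step 1: Apply rule 1 to records with salary < 37750
  - 0 records get bonus of 20
  - Of these, 0 records then exceed 113250 and get capped
Step 2: Apply rule 2 to records with salary > 113250
  - 0 records (original) are capped
Step 3: Calculate final sum = 755000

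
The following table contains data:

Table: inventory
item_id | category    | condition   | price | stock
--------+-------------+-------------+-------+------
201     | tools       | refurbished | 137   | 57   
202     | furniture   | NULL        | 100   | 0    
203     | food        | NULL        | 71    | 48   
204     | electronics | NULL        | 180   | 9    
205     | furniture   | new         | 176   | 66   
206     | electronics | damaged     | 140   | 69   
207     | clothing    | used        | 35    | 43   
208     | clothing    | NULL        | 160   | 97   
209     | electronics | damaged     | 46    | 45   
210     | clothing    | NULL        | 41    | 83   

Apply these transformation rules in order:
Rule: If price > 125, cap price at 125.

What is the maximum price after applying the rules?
125

Step 1: Original maximum price = 180
Step 2: Apply cap at 125
Step 3: 5 records had price > 125 and were capped
Step 4: Maximum after transformation = 125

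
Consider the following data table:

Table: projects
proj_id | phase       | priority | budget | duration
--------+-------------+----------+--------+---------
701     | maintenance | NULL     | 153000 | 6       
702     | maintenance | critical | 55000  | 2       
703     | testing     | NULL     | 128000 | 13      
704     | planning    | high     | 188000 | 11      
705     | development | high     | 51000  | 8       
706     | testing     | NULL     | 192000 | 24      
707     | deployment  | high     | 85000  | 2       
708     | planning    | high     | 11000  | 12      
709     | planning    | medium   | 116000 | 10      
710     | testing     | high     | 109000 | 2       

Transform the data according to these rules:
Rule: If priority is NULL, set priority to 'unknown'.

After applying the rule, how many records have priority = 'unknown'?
3

Step 1: Count records where priority IS NULL
Step 2: Found 3 records with NULL priority
Step 3: These records will have priority set to 'unknown'
Step 4: Records already having priority = 'unknown': 0
Step 5: Answer: 3 + 0 = 3 records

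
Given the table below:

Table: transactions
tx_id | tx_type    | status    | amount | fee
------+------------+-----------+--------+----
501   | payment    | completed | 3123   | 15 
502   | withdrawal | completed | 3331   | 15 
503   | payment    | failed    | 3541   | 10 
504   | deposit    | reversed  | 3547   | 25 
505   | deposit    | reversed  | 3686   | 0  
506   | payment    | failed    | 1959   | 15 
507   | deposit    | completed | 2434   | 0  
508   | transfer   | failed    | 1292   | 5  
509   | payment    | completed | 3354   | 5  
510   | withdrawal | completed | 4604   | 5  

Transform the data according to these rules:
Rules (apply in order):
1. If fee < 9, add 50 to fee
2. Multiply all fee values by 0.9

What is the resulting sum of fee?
310.5

Step 1: Apply Rule 1 - Add 50 to records with fee < 9
  - 5 records affected: 15 + (5 × 50) = 265
  - Unaffected records: 80
  - Sum after Rule 1: 345
Step 2: Apply Rule 2 - Multiply all by 0.9
  - 345 × 0.9 = 310.5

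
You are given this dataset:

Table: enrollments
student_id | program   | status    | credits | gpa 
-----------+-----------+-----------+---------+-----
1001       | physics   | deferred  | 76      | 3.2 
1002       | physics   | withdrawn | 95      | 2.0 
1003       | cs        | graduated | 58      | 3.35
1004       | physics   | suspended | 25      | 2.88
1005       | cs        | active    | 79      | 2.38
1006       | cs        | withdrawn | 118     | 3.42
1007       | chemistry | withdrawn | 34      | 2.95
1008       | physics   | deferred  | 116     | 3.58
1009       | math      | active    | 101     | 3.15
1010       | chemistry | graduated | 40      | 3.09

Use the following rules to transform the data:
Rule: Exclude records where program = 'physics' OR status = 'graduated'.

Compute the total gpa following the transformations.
11.9

Step 1: Find records where program = 'physics' OR status = 'graduated'
Step 2: 6 records match, summing to 18.1
Step 3: Original sum: 30.0
Step 4: Remaining sum = 30.0 - 18.1 = 11.9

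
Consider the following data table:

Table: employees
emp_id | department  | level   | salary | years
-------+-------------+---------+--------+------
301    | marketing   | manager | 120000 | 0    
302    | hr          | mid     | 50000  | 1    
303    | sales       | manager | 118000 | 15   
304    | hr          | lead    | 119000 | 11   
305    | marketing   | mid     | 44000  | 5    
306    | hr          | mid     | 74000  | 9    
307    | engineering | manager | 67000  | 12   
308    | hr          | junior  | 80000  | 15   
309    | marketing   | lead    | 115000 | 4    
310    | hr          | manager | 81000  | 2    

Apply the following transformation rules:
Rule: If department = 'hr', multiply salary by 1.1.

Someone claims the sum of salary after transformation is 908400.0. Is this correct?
Yes, the result is correct.

Step 1: Calculate the correct sum after transformation
Step 2: Apply multiplier 1.1 to records where department = 'hr'
Step 3: Correct result = 908400.0
Step 4: Claimed result = 908400.0
Step 5: 908400.0 = 908400.0 ✓
Conclusion: The claimed result is correct.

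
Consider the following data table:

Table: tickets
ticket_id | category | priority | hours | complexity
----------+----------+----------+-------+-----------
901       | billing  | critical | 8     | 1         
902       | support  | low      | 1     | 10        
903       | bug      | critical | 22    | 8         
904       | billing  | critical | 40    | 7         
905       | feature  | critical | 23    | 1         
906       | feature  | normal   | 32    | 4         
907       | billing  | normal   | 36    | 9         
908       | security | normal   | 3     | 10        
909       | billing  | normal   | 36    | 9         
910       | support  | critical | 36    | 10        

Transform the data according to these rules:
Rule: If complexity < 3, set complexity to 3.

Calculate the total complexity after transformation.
73

Step 1: 2 records have complexity < 3
Step 2: These records originally summed to 2
Step 3: After setting to minimum: 2 × 3 = 6
Step 4: Unaffected records sum: 67
Step 5: Final sum = 6 + 67 = 73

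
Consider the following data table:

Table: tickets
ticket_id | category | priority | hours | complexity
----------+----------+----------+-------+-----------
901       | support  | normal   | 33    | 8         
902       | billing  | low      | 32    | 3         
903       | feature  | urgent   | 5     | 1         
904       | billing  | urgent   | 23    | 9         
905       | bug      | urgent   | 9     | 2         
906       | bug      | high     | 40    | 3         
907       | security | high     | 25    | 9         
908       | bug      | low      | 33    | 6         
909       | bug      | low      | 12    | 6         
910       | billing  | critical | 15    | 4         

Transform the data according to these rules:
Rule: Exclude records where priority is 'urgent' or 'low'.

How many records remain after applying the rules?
4

Step 1: Count records to exclude
  - 3 (urgent) + 3 (low) = 6 records
Step 2: Total records: 10
Step 3: Remaining = 10 - 6 = 4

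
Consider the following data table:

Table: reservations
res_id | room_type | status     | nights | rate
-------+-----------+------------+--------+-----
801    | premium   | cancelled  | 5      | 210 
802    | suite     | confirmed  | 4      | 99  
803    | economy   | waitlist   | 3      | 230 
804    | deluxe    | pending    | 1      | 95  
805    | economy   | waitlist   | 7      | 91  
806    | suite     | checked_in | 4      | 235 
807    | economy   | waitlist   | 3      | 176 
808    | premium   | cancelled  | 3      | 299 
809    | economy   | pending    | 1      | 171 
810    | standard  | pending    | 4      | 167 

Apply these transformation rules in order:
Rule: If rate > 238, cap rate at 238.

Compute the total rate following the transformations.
1712

Step 1: 1 records have rate > 238
Step 2: These records originally summed to 299
Step 3: After capping: 1 × 238 = 238
Step 4: Unaffected records sum: 1474
Step 5: Final sum = 238 + 1474 = 1712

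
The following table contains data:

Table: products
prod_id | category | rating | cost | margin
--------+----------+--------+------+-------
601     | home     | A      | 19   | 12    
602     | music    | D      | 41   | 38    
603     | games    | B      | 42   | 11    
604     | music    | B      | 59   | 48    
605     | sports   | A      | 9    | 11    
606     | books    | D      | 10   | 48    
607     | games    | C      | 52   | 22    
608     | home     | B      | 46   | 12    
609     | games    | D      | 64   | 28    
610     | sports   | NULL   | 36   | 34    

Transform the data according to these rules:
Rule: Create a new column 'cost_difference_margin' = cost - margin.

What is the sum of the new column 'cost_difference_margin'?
114

Step 1: For each record, compute cost - margin
Example calculations:
  19 - 12 = 7
  41 - 38 = 3
  42 - 11 = 31
  ...
Step 2: Sum all derived values
Step 3: Total = 114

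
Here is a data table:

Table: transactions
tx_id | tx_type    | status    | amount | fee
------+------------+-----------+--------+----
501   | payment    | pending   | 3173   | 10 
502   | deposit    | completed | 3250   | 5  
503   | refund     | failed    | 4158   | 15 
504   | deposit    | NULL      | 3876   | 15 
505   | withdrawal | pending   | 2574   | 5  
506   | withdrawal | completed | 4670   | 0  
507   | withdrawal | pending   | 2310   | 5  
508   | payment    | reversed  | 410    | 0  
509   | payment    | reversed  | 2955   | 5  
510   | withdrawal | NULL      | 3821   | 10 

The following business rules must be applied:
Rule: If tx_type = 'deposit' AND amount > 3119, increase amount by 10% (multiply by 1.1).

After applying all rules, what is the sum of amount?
31909.6

Step 1: Find records where tx_type = 'deposit' AND amount > 3119
Step 2: 2 records match, summing to 7126
Step 3: After multiplier: 7126 × 1.1 = 7838.6
Step 4: Unaffected records sum: 24071
Step 5: Final sum = 7838.6 + 24071 = 31909.6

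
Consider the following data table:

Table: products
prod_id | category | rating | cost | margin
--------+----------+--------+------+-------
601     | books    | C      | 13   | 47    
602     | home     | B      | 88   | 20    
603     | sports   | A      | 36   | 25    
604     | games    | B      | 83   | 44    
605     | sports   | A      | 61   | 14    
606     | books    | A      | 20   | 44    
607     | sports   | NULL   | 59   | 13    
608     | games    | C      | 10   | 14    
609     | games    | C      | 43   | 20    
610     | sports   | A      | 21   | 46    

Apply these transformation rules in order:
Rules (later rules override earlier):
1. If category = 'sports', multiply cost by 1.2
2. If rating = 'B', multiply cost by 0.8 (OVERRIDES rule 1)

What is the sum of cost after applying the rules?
435.2

Step 1: Rule 2 takes priority for records with rating = 'B'
  - 2 records: 171 × 0.8 = 136.8
Step 2: Rule 1 applies to remaining records with category = 'sports'
  - 4 records: 177 × 1.2 = 212.4
Step 3: Other records unchanged: 86
Step 4: Final sum = 136.8 + 212.4 + 86 = 435.2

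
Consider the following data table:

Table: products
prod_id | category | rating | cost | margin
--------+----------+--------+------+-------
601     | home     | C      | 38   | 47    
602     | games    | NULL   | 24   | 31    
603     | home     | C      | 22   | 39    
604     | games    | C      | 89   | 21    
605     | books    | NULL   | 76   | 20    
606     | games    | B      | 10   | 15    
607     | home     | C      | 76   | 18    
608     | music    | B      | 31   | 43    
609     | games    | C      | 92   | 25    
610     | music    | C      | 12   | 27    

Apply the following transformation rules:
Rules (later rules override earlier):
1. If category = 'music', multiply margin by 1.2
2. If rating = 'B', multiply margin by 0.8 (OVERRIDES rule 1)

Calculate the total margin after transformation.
279.8

Step 1: Rule 2 takes priority for records with rating = 'B'
  - 2 records: 58 × 0.8 = 46.4
Step 2: Rule 1 applies to remaining records with category = 'music'
  - 1 records: 27 × 1.2 = 32.4
Step 3: Other records unchanged: 201
Step 4: Final sum = 46.4 + 32.4 + 201 = 279.8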